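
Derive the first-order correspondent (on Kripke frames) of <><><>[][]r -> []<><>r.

forall x forall y forall z ((x R^3 y & xRz) -> exists w (y R^2 w & z R^2 w))

This is a Sahlqvist (Geach-type) schema ◇^3□^2r → □^1◇^2r.
First-order correspondent: forall x forall y forall z ((x R^3 y & xRz) -> exists w (y R^2 w & z R^2 w)).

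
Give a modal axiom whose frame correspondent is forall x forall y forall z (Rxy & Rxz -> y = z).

This is partial functionality; the standard corresponding axiom is CD: ◇p → □p.
Suppose ◇p→□p is valid. Take Rxy, Rxz and set V(p)={y}. Then ◇p at x, so □p at x, so p at z, i.e. z=y.

◇p → □p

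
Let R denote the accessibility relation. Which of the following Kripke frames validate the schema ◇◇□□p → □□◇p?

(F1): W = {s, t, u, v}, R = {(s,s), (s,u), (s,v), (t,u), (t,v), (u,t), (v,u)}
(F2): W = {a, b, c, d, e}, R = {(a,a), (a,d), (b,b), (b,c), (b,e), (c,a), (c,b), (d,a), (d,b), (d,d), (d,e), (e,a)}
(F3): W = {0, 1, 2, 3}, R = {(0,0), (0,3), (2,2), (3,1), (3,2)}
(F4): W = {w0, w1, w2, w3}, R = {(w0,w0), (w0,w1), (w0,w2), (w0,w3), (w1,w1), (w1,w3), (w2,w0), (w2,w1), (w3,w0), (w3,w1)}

Frame correspondent (Sahlqvist): ∀x ∀y ∀z ((xR²y ∧ xR²z) → ∃w (yR²w ∧ zRw)) — i.e. a generalized confluence (Geach) condition.
(F1): fails — sR²u, sR²u but no w with uR²w and uRw.
(F2): fails — aR²e, aR²b but no w with eR²w and bRw.
(F3): fails — 0R²0, 0R²1 but no w with 0R²w and 1Rw.
(F4): holds.
Valid on: (F4).

(F4)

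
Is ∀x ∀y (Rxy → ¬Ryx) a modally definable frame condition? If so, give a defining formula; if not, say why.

Modal frame validity is preserved under surjective bounded morphisms.
The 4-cycle (worlds w0,w1,w2,w3 with w0→w1→w2→w3→w0) is asymmetric. Mapping every world to a single reflexive point • is a surjective bounded morphism, and the reflexive point is not asymmetric (R•• but asymmetry requires ¬R••).
So no modal formula (or set of formulas) defines exactly the asymmetric frames.

Not modally definable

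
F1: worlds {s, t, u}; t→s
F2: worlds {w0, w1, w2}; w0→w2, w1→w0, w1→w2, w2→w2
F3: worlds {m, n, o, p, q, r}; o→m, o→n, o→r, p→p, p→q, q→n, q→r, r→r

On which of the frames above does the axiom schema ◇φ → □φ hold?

F1

The schema corresponds to partial functionality: ∀x ∀y ∀z (Rxy ∧ Rxz → y = z).
F1: satisfies the condition.
F2: fails — w1 sees both w0 and w2.
F3: fails — o sees both m and n.
Valid on: F1.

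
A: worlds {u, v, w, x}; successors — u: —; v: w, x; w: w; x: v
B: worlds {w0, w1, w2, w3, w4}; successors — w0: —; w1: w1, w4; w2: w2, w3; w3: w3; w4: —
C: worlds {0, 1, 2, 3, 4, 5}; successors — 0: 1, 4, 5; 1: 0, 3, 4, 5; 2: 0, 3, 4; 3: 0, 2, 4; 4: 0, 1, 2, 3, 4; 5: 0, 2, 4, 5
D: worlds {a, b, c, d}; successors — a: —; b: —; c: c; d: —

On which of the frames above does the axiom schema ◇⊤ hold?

Frame correspondent (Sahlqvist): ∀x ∃y Rxy — i.e. seriality.
A: fails — world u has no successor.
B: fails — world w0 has no successor.
C: satisfies the condition.
D: fails — world a has no successor.
Valid on: C.

C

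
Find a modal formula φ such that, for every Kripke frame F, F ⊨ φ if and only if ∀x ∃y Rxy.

□r → ◇r

A defining formula is □r → ◇r (the D axiom).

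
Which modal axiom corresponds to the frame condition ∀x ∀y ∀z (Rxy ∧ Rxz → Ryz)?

◇q → □◇q

This is the Euclidean property; the standard corresponding axiom is 5: ◇q → □◇q.
Suppose ◇q→□◇q is valid. Take Rxy, Rxz and set V(q)={y}. Then ◇q at x, so □◇q at x, so ◇q at z, so some w with Rzw has q; w=y, i.e. Rzy. By symmetry of the argument, Ryz.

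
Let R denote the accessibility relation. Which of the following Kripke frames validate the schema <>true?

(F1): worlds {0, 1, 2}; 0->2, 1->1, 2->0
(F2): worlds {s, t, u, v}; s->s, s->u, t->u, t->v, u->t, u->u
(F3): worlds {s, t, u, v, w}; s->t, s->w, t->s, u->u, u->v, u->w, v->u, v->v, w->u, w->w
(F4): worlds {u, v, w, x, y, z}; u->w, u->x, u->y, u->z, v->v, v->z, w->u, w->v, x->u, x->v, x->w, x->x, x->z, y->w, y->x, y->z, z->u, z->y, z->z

(F1), (F3), (F4)

Frame correspondent (Sahlqvist): forall x exists y Rxy — i.e. seriality.
(F1): ✓.
(F2): fails — world v has no successor.
(F3): ✓.
(F4): ✓.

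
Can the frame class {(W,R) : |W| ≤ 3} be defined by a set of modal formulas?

Not modally definable

Modal frame validity is preserved under disjoint unions.
Any modal formula valid on each of 4 disjoint one-world frames is valid on their disjoint union (validity is preserved under disjoint unions). Each one-world frame has |W|=1≤3, but the union has |W|=4.
So no modal formula (or set of formulas) defines exactly the |W|≤3 frames.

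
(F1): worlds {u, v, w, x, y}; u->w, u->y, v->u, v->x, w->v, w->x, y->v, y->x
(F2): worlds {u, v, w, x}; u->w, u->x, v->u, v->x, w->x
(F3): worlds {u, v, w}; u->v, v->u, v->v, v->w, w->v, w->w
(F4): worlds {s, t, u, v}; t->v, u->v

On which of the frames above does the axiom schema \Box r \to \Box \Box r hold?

The schema corresponds to transitivity: \forall x \forall y \forall z (Rxy \wedge Ryz \to Rxz).
(F1): fails — Ruw and Rwx but not Rux.
(F2): fails — Rvu and Ruw but not Rvw.
(F3): fails — Ruv and Rvw but not Ruw.
(F4): satisfies the condition.

(F4)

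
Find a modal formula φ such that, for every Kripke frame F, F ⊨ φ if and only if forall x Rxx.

□p → p

A defining formula is □p → p (the T axiom).
Suppose □p→p is valid. At any x set V(p)={w : Rxw}. Then □p holds at x, so p holds at x, i.e. Rxx.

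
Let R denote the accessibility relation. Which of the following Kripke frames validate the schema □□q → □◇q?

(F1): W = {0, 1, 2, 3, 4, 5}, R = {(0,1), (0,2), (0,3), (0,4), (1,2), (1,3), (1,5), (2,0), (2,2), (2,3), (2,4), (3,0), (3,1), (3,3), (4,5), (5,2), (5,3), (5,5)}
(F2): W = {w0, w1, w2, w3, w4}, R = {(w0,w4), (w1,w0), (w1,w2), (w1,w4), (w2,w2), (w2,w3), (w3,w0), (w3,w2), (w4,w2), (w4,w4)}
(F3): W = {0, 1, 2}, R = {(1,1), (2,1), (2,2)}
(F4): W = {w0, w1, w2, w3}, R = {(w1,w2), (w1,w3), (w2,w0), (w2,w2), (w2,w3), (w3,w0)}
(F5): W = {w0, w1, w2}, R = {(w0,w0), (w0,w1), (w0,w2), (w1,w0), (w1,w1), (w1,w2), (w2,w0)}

This is the axiom for a generalized confluence (Geach) condition; its first-order frame correspondent is ∀x ∀z (xRz → ∃w (xR²w ∧ zRw)).
(F1): condition met.
(F2): condition met.
(F3): condition met.
(F4): fails — w2Rw0 but no w with w2R²w and w0Rw.
(F5): condition met.

(F1), (F2), (F3), (F5)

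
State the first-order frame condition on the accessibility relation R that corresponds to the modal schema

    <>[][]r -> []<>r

This is a Sahlqvist (Geach-type) schema ◇^1□^2r → □^1◇^1r.
Minimal-valuation argument: fix x; take any y with xR^1y and any z with xR^1z. Set V(r) to the set of worlds R-reachable from y in exactly 2 steps. Then □^2r holds at y, so the antecedent holds at x; validity forces ◇^1r at z, giving a w with zR^1w and yR^2w.
First-order correspondent: forall x forall y forall z ((xRy & xRz) -> exists w (y R^2 w & zRw)).

forall x forall y forall z ((xRy & xRz) -> exists w (y R^2 w & zRw))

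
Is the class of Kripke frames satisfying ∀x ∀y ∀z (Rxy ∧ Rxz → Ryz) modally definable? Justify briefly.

The condition is the Euclidean property. A defining modal formula is ◇q → □◇q.

Yes — defined by ◇q → □◇q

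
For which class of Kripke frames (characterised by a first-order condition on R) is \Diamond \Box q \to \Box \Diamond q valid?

Convergence

This schema is the .2 axiom.
Its frame correspondent is convergence — \forall x \forall y \forall z (Rxy \wedge Rxz \to \exists w (Ryw \wedge Rzw)).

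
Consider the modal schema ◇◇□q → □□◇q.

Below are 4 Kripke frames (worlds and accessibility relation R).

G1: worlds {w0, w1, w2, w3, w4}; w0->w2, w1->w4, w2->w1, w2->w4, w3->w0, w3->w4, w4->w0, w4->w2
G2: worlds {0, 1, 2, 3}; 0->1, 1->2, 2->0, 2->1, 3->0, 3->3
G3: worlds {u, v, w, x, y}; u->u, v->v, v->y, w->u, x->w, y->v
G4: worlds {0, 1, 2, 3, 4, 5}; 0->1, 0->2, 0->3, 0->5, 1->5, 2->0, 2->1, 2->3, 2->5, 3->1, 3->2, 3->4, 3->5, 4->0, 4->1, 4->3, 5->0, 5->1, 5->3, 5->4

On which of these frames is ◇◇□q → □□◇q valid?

G3

The schema corresponds to a generalized confluence (Geach) condition: ∀x ∀y ∀z ((xR²y ∧ xR²z) → ∃w (yRw ∧ zRw)).
G1: fails — w0R²w1, w0R²w4 but no w with w1Rw and w4Rw.
G2: fails — 1R²0, 1R²1 but no w with 0Rw and 1Rw.
G3: ✓.
G4: fails — 0R²1, 0R²4 but no w with 1Rw and 4Rw.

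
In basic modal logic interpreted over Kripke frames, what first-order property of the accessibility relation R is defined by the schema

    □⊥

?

This is the Ver axiom.
It corresponds to emptiness of R: ∀x ∀y ¬Rxy.

emptiness of R: ∀x ∀y ¬Rxy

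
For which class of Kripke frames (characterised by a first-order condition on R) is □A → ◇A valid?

Suppose □A→◇A is valid. At any x set V(A)=W. Then □A at x, so ◇A at x, so x has a successor.
Conversely, on a frame with seriality the schema holds at every world under every valuation.
So the correspondent is seriality.

Seriality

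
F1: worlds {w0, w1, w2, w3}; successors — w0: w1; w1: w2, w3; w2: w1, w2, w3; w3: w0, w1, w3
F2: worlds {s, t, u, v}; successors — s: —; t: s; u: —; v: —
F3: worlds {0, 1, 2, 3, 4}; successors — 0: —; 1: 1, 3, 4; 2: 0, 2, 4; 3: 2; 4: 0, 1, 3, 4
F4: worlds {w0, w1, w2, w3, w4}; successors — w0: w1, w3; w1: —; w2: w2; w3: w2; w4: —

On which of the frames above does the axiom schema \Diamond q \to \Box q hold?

This is the axiom for partial functionality; its first-order frame correspondent is \forall x \forall y \forall z (Rxy \wedge Rxz \to y = z).
F1: fails — w1 sees both w2 and w3.
F2: satisfies the condition.
F3: fails — 1 sees both 1 and 3.
F4: fails — w0 sees both w1 and w3.
Valid on: F2.

F2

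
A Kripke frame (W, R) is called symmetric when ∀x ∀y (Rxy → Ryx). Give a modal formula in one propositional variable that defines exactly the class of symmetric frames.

p → □◇p

The condition is symmetry. The B schema p → □◇p defines it.
Suppose p→□◇p is valid. Take Rxy and set V(p)={x}. Then p at x, so □◇p at x, so ◇p at y, so some z with Ryz has p; z=x, i.e. Ryx.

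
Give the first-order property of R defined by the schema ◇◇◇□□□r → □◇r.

This is a Sahlqvist (Geach-type) schema ◇^3□^3r → □^1◇^1r.
Minimal-valuation argument: fix x; take any y with xR^3y and any z with xR^1z. Set V(r) to the set of worlds R-reachable from y in exactly 3 steps. Then □^3r holds at y, so the antecedent holds at x; validity forces ◇^1r at z, giving a w with zR^1w and yR^3w.
First-order correspondent: ∀x ∀y ∀z ((xR³y ∧ xRz) → ∃w (yR³w ∧ zRw)).

∀x ∀y ∀z ((xR³y ∧ xRz) → ∃w (yR³w ∧ zRw))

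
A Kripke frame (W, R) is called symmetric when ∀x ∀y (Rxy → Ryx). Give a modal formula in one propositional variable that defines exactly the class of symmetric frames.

This is symmetry; the standard corresponding axiom is B: ψ → □◇ψ.

ψ → □◇ψ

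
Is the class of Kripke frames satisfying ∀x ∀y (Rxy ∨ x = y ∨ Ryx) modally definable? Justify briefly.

Modal frame validity is preserved under disjoint unions.
Take 4 disjoint single-world reflexive frames: each is trivially connected, but their disjoint union has 4 worlds with no edge between distinct components, so it is not connected.
So the class is not modally definable.

Not definable by any modal formula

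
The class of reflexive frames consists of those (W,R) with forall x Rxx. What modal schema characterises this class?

□ψ → ψ

The condition is reflexivity. The T schema □ψ → ψ defines it.
Suppose □ψ→ψ is valid. At any x set V(ψ)={w : Rxw}. Then □ψ holds at x, so ψ holds at x, i.e. Rxx.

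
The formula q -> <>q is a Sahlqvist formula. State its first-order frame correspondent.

Reflexivity

Replacing q by ¬q and contraposing gives the equivalent schema □q → q.
Suppose □q→q is valid. At any x set V(q)={w : Rxw}. Then □q holds at x, so q holds at x, i.e. Rxx.
Conversely, any frame satisfying forall x Rxx validates the schema.
Frame condition: forall x Rxx.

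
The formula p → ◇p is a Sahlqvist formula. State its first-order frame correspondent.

Reflexivity

Replacing p by ¬p and contraposing gives the equivalent schema □p → p.
Suppose □p→p is valid. At any x set V(p)={w : Rxw}. Then □p holds at x, so p holds at x, i.e. Rxx.
Conversely, on a frame with reflexivity the schema holds at every world under every valuation.
So the correspondent is reflexivity.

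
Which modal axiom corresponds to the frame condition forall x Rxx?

This is reflexivity; the standard corresponding axiom is T: □ψ → ψ.
Suppose □ψ→ψ is valid. At any x set V(ψ)={w : Rxw}. Then □ψ holds at x, so ψ holds at x, i.e. Rxx.

□ψ → ψ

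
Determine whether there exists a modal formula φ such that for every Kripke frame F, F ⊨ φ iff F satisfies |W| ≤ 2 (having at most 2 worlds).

Not modally definable

Any modally definable frame class is closed under disjoint unions.
Any modal formula valid on each of 3 disjoint one-world frames is valid on their disjoint union (validity is preserved under disjoint unions). Each one-world frame has |W|=1≤2, but the union has |W|=3.
Hence having at most 2 worlds is not modally definable.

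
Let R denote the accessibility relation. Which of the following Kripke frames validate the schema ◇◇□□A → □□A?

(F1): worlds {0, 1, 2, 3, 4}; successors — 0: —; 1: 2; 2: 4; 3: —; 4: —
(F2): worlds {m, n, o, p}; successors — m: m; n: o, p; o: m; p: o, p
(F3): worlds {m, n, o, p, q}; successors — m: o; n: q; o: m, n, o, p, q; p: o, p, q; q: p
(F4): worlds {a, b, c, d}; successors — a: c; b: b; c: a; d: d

The schema corresponds to a generalized confluence (Geach) condition: ∀x ∀y ∀z ((xR²y ∧ xR²z) → ∃w (yR²w ∧ z = w)).
(F1): fails — 1R²4, 1R²4 but no w with 4R²w and 4=w.
(F2): fails — nR²m, nR²o but no w with mR²w and o=w.
(F3): fails — mR²n, mR²m but no w with nR²w and m=w.
(F4): ✓.
Valid on: (F4).

(F4)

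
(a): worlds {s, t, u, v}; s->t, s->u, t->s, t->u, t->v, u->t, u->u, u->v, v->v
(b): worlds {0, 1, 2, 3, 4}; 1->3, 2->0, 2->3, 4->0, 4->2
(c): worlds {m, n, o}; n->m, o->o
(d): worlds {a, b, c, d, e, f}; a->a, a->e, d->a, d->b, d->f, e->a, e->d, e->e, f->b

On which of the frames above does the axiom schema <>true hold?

(a)

This is the axiom for seriality; its first-order frame correspondent is forall x exists y Rxy.
(a): satisfies the condition.
(b): fails — world 0 has no successor.
(c): fails — world m has no successor.
(d): fails — world b has no successor.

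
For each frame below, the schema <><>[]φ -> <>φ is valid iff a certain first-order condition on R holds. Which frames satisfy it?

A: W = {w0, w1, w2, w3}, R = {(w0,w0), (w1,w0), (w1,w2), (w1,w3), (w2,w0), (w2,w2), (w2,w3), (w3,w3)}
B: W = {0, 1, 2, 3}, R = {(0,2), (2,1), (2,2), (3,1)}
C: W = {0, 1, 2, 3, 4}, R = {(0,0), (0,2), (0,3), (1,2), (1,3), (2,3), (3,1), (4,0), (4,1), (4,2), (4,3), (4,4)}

This is the axiom for a generalized confluence (Geach) condition; its first-order frame correspondent is forall x forall y (x R^2 y -> exists w (yRw & xRw)).
A: condition met.
B: fails — 0R²1 but no w with 1Rw and 0Rw.
C: fails — 0R²3 but no w with 3Rw and 0Rw.
Valid on: A.

A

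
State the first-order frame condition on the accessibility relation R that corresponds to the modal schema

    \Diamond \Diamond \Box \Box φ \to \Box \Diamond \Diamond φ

This is a Sahlqvist (Geach-type) schema ◇^2□^2φ → □^1◇^2φ.
Minimal-valuation argument: fix x; take any y with xR^2y and any z with xR^1z. Set V(φ) to the set of worlds R-reachable from y in exactly 2 steps. Then □^2φ holds at y, so the antecedent holds at x; validity forces ◇^2φ at z, giving a w with zR^2w and yR^2w.
First-order correspondent: \forall x \forall y \forall z ((x R^2 y \wedge xRz) \to \exists w (y R^2 w \wedge z R^2 w)).

\forall x \forall y \forall z ((x R^2 y \wedge xRz) \to \exists w (y R^2 w \wedge z R^2 w))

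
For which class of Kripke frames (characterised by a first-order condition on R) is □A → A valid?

reflexivity: ∀x Rxx

This schema is the T axiom.
It corresponds to reflexivity: ∀x Rxx.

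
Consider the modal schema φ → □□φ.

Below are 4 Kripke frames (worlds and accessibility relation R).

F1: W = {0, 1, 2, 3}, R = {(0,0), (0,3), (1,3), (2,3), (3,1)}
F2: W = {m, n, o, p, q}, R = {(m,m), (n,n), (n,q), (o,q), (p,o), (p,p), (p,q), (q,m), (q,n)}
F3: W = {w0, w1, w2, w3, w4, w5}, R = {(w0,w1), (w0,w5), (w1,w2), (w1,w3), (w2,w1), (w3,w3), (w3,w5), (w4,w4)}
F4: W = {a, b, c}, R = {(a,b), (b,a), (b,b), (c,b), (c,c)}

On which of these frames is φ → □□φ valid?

none

This is the axiom for a generalized confluence (Geach) condition; its first-order frame correspondent is ∀x ∀z (xR²z → ∃w (x = w ∧ z = w)).
F1: fails — 0R²1 but 0 ≠ 1.
F2: fails — nR²m but n ≠ m.
F3: fails — w0R²w2 but w0 ≠ w2.
F4: fails — aR²b but a ≠ b.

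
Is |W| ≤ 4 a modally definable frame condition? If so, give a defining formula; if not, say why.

No — not modally definable

Any modally definable frame class is closed under disjoint unions.
Any modal formula valid on each of 5 disjoint one-world frames is valid on their disjoint union (validity is preserved under disjoint unions). Each one-world frame has |W|=1≤4, but the union has |W|=5.
So no modal formula (or set of formulas) defines exactly the |W|≤4 frames.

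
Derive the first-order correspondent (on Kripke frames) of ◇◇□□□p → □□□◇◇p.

∀x ∀y ∀z ((xR²y ∧ xR³z) → ∃w (yR³w ∧ zR²w))

This is a Sahlqvist (Geach-type) schema ◇^2□^3p → □^3◇^2p.
Minimal-valuation argument: fix x; take any y with xR^2y and any z with xR^3z. Set V(p) to the set of worlds R-reachable from y in exactly 3 steps. Then □^3p holds at y, so the antecedent holds at x; validity forces ◇^2p at z, giving a w with zR^2w and yR^3w.
First-order correspondent: ∀x ∀y ∀z ((xR²y ∧ xR³z) → ∃w (yR³w ∧ zR²w)).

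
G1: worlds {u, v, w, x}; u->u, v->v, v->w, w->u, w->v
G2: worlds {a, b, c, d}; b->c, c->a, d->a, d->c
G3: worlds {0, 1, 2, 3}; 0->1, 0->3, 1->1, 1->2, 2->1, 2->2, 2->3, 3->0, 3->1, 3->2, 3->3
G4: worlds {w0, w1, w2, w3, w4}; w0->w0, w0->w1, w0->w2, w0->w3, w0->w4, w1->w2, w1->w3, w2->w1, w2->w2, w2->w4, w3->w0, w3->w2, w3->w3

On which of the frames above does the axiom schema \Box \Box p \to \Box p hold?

G1, G3, G4

Frame correspondent (Sahlqvist): \forall x \forall y (Rxy \to \exists z (Rxz \wedge Rzy)) — i.e. density.
G1: ✓.
G2: fails — Rca but no z with Rcz and Rza.
G3: ✓.
G4: ✓.
Valid on: G1, G3, G4.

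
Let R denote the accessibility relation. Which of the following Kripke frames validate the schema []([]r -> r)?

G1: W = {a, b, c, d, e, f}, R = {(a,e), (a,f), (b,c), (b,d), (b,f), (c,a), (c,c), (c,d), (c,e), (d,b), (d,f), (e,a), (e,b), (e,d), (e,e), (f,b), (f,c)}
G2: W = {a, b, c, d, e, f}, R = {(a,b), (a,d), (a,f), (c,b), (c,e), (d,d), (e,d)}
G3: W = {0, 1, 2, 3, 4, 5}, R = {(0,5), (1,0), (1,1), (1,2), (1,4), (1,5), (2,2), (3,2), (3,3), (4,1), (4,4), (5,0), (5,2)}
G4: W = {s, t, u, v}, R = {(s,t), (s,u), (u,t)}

none

The schema corresponds to shift-reflexivity: forall x forall y (Rxy -> Ryy).
G1: fails — Rcd but not Rdd.
G2: fails — Rab but not Rbb.
G3: fails — R10 but not R00.
G4: fails — Rsu but not Ruu.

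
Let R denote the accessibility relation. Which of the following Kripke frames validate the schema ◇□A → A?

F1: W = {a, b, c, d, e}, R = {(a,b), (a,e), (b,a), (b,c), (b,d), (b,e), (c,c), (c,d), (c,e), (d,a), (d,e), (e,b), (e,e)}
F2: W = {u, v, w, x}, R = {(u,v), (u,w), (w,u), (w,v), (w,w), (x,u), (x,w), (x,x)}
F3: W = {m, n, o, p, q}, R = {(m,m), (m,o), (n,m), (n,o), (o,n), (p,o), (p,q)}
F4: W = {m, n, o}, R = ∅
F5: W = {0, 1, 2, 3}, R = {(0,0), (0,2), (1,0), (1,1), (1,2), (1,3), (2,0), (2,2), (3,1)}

F4

Frame correspondent (Sahlqvist): ∀x ∀y (Rxy → Ryx) — i.e. symmetry.
F1: fails — Rbc but not Rcb.
F2: fails — Ruv but not Rvu.
F3: fails — Rpo but not Rop.
F4: condition met.
F5: fails — R10 but not R01.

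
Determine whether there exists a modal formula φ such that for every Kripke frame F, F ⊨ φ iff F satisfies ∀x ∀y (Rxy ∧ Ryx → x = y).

Modal frame validity is preserved under surjective bounded morphisms.
The 8-cycle (worlds s,t,u,v,w,x,y,z with s→t→u→v→w→x→y→z→s) is antisymmetric. Sending even-indexed worlds to s and odd-indexed worlds to t is a surjective bounded morphism onto the two-world frame with s↔t, which is not antisymmetric.
So the class is not modally definable.

Not definable by any modal formula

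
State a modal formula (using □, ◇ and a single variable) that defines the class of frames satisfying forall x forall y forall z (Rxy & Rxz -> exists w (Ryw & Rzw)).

◇□ψ → □◇ψ

A defining formula is ◇□ψ → □◇ψ (the .2 axiom).
Suppose ◇□ψ→□◇ψ is valid. Take Rxy, Rxz and set V(ψ)={w : Ryw}. Then □ψ at y so ◇□ψ at x, so □◇ψ at x, so ◇ψ at z, giving w with Rzw and Ryw.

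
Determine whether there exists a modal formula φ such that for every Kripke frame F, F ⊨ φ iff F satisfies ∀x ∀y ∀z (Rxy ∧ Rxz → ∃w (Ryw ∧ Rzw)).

The condition is convergence. A defining modal formula is ◇□q → □◇q.
Suppose ◇□q→□◇q is valid. Take Rxy, Rxz and set V(q)={w : Ryw}. Then □q at y so ◇□q at x, so □◇q at x, so ◇q at z, giving w with Rzw and Ryw.

Definable; ◇□q → □◇q defines it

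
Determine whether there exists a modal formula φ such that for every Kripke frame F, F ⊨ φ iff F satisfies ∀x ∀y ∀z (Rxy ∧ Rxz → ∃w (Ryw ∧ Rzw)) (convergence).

Yes: it is convergence, defined by the .2 schema ◇□r → □◇r.
Suppose ◇□r→□◇r is valid. Take Rxy, Rxz and set V(r)={w : Ryw}. Then □r at y so ◇□r at x, so □◇r at x, so ◇r at z, giving w with Rzw and Ryw.

Yes — defined by ◇□r → □◇r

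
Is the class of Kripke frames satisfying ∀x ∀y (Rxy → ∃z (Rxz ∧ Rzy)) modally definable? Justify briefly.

Yes — defined by □□q → □q

This is a Sahlqvist condition; the C4 axiom □□q → □q defines it.
Suppose □□q→□q is valid. Take Rxy and set V(q)={w : xR²w}. Then □□q at x, so □q at x, so q at y, i.e. ∃z(Rxz∧Rzy).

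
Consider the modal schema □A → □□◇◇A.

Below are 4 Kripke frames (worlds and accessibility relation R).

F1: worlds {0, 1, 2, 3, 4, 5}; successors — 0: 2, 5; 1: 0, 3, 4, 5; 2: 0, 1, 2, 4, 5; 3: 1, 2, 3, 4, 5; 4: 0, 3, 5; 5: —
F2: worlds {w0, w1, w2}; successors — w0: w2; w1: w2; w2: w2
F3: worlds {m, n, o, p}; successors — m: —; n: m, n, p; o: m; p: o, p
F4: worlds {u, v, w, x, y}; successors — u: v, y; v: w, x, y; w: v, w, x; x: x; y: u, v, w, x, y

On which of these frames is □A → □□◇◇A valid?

Frame correspondent (Sahlqvist): ∀x ∀z (xR²z → ∃w (xRw ∧ zR²w)) — i.e. a generalized confluence (Geach) condition.
F1: fails — 0R²5 but no w with 0Rw and 5R²w.
F2: satisfies the condition.
F3: fails — nR²m but no w with nRw and mR²w.
F4: fails — uR²x but no t with uRt and xR²t.
Valid on: F2.

F2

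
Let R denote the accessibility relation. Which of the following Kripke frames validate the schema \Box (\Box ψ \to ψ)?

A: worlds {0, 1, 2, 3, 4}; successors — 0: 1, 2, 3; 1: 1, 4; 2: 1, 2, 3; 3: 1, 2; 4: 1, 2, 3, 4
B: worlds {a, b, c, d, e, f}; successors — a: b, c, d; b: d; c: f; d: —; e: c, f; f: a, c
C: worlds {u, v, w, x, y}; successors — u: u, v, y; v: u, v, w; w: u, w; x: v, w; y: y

The schema corresponds to shift-reflexivity: \forall x \forall y (Rxy \to Ryy).
A: fails — R23 but not R33.
B: fails — Rcf but not Rff.
C: condition met.

C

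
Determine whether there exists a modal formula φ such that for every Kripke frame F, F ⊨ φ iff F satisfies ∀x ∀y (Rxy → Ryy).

Definable; □(□p → p) defines it

This is a Sahlqvist condition; the T□ axiom □(□p → p) defines it.
Suppose □(□p→p) is valid. Take Rxy and set V(p)={w : Ryw}. Then at y, □p holds; since □(□p→p) at x, □p→p at y, so p at y, i.e. Ryy.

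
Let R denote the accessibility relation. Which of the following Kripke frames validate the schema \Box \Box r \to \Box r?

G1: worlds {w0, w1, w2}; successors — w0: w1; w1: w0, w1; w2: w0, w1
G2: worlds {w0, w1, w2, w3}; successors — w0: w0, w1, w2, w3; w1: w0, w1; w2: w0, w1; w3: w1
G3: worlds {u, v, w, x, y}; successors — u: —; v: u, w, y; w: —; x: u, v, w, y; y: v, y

The schema corresponds to density: \forall x \forall y (Rxy \to \exists z (Rxz \wedge Rzy)).
G1: ✓.
G2: ✓.
G3: fails — Rvw but no z with Rvz and Rzw.
Valid on: G1, G2.

G1, G2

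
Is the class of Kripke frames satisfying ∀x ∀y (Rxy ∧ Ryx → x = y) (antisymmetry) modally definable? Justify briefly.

Not modally definable

Any modally definable frame class is closed under surjective bounded morphisms.
The 8-cycle (worlds w0,w1,w2,w3,w4,w5,w6,w7 with w0→w1→w2→w3→w4→w5→w6→w7→w0) is antisymmetric. Sending even-indexed worlds to s and odd-indexed worlds to t is a surjective bounded morphism onto the two-world frame with s↔t, which is not antisymmetric.
So the class is not modally definable.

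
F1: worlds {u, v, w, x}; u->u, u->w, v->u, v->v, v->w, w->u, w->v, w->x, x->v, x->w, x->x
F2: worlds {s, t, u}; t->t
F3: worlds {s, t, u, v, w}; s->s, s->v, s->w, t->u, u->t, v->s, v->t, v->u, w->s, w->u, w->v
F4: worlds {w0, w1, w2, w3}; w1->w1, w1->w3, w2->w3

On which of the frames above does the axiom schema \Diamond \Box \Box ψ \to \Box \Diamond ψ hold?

F1, F2

Frame correspondent (Sahlqvist): \forall x \forall y \forall z ((xRy \wedge xRz) \to \exists w (y R^2 w \wedge zRw)) — i.e. a generalized confluence (Geach) condition.
F1: condition met.
F2: condition met.
F3: fails — tRu, tRu but no w* with uR²w* and uRw*.
F4: fails — w1Rw1, w1Rw3 but no w with w1R²w and w3Rw.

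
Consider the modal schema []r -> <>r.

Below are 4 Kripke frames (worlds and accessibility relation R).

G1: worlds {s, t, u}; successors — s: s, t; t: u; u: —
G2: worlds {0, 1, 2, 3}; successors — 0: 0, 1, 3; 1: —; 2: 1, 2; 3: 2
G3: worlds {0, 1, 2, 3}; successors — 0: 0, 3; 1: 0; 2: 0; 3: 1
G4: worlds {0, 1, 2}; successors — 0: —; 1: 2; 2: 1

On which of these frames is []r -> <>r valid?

G3

Frame correspondent (Sahlqvist): forall x exists y Rxy — i.e. seriality.
G1: fails — world u has no successor.
G2: fails — world 1 has no successor.
G3: holds.
G4: fails — world 0 has no successor.
Valid on: G3.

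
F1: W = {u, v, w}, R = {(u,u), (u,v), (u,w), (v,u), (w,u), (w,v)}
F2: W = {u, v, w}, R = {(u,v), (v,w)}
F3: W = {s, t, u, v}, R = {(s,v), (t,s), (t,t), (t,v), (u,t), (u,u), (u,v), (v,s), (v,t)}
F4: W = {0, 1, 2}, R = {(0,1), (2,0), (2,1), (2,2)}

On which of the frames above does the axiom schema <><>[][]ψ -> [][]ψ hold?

Frame correspondent (Sahlqvist): forall x forall y forall z ((x R^2 y & x R^2 z) -> exists w (y R^2 w & z = w)) — i.e. a generalized confluence (Geach) condition.
F1: satisfies the condition.
F2: fails — uR²w, uR²w but no t with wR²t and w=t.
F3: fails — tR²s, tR²v but no w with sR²w and v=w.
F4: fails — 2R²0, 2R²0 but no w with 0R²w and 0=w.

F1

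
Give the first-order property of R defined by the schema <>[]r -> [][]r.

This is a Sahlqvist (Geach-type) schema ◇^1□^1r → □^2◇^0r.
First-order correspondent: forall x forall y forall z ((xRy & x R^2 z) -> exists w (yRw & z = w)).

forall x forall y forall z ((xRy & x R^2 z) -> exists w (yRw & z = w))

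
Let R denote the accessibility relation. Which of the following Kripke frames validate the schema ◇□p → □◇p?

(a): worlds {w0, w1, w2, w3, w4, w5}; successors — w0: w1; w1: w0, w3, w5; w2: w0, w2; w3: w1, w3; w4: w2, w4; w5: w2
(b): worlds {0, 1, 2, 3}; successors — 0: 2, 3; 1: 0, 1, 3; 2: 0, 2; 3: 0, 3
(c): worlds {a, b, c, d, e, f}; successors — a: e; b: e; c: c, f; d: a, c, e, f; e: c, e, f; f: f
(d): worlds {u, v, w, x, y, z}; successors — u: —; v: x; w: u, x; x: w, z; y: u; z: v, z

(b)

Frame correspondent (Sahlqvist): ∀x ∀y ∀z (Rxy ∧ Rxz → ∃w (Ryw ∧ Rzw)) — i.e. convergence.
(a): fails — Rw1w5 and Rw1w0 but w5 and w0 have no common successor.
(b): satisfies the condition.
(c): fails — Rdc and Rda but c and a have no common successor.
(d): fails — Rwu and Rwu but u and u have no common successor.
Valid on: (b).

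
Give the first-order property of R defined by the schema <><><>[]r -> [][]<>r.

forall x forall y forall z ((x R^3 y & x R^2 z) -> exists w (yRw & zRw))

This is a Sahlqvist (Geach-type) schema ◇^3□^1r → □^2◇^1r.
First-order correspondent: forall x forall y forall z ((x R^3 y & x R^2 z) -> exists w (yRw & zRw)).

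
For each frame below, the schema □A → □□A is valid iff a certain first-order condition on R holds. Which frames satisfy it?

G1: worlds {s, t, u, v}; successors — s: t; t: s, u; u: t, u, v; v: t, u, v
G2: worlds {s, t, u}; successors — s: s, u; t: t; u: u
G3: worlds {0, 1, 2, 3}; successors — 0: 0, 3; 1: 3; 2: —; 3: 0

This is the axiom for transitivity; its first-order frame correspondent is ∀x ∀y ∀z (Rxy ∧ Ryz → Rxz).
G1: fails — Rut and Rts but not Rus.
G2: ✓.
G3: fails — R30 and R03 but not R33.

G2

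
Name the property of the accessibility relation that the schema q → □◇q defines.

Suppose q→□◇q is valid. Take Rxy and set V(q)={x}. Then q at x, so □◇q at x, so ◇q at y, so some z with Ryz has q; z=x, i.e. Ryx.
The converse is a direct semantic check.
So the correspondent is symmetry.

Symmetry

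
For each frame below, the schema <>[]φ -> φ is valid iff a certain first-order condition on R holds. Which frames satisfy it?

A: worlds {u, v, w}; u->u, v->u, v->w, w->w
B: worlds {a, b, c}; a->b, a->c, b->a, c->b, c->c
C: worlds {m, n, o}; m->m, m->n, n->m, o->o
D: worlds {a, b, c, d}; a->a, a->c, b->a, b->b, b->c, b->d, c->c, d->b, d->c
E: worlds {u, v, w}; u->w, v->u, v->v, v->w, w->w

C

The schema corresponds to a generalized confluence (Geach) condition: forall x forall y (xRy -> exists w (yRw & x = w)).
A: fails — vRu but no t with uRt and v=t.
B: fails — aRc but no w with cRw and a=w.
C: ✓.
D: fails — aRc but no w with cRw and a=w.
E: fails — uRw but no t with wRt and u=t.
Valid on: C.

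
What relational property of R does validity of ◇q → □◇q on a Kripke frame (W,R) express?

the Euclidean property

Suppose ◇q→□◇q is valid. Take Rxy, Rxz and set V(q)={y}. Then ◇q at x, so □◇q at x, so ◇q at z, so some w with Rzw has q; w=y, i.e. Rzy. By symmetry of the argument, Ryz.
Conversely, any frame satisfying ∀x ∀y ∀z (Rxy ∧ Rxz → Ryz) validates the schema.
Frame condition: ∀x ∀y ∀z (Rxy ∧ Rxz → Ryz).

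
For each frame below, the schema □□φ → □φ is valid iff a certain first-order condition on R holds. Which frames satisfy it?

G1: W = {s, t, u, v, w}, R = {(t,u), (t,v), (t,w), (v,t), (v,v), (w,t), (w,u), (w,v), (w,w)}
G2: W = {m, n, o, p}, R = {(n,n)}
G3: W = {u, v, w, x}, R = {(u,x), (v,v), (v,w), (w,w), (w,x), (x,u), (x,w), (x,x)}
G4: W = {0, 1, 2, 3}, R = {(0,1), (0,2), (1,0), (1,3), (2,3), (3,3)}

G1, G2, G3

Frame correspondent (Sahlqvist): ∀x ∀y (Rxy → ∃z (Rxz ∧ Rzy)) — i.e. density.
G1: condition met.
G2: condition met.
G3: condition met.
G4: fails — R10 but no z with R1z and Rz0.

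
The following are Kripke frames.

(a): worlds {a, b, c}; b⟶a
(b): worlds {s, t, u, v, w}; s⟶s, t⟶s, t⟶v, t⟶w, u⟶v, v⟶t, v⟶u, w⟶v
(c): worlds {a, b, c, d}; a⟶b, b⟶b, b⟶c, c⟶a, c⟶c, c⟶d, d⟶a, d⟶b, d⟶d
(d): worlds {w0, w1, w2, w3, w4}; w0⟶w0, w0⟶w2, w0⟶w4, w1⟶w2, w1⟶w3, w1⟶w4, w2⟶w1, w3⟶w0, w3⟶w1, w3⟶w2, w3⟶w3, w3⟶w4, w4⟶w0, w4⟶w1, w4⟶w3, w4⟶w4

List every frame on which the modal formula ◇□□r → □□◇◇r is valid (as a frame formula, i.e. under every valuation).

(a), (c), (d)

The schema corresponds to a generalized confluence (Geach) condition: ∀x ∀y ∀z ((xRy ∧ xR²z) → ∃w (yR²w ∧ zR²w)).
(a): condition met.
(b): fails — tRs, tR²u but no w* with sR²w* and uR²w*.
(c): condition met.
(d): condition met.
Valid on: (a), (c), (d).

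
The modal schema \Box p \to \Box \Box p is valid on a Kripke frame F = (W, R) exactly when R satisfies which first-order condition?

transitivity: \forall x \forall y \forall z (Rxy \wedge Ryz \to Rxz)

This is the 4 axiom.
Its frame correspondent is transitivity — \forall x \forall y \forall z (Rxy \wedge Ryz \to Rxz).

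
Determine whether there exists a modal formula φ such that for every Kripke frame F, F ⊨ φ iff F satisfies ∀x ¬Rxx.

Any modally definable frame class is closed under surjective bounded morphisms.
The 3-cycle (worlds 0,1,2 with 0→1→2→0) is irreflexive, and the map sending every world to a single reflexive point • is a surjective bounded morphism (forth: every edge maps to (•,•); back: every world has a successor). So any modal formula valid on the 3-cycle is also valid on the reflexive point, which is not irreflexive.
Hence irreflexivity is not modally definable.

No — not modally definable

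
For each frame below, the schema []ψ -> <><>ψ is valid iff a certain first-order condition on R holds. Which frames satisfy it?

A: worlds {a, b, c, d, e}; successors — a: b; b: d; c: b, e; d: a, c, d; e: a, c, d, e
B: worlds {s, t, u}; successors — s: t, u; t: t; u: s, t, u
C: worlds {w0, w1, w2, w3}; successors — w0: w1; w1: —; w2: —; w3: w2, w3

Frame correspondent (Sahlqvist): forall x exists w (xRw & x R^2 w) — i.e. a generalized confluence (Geach) condition.
A: fails — at a but no w with aRw and aR²w.
B: condition met.
C: fails — at w0 but no w with w0Rw and w0R²w.
Valid on: B.

B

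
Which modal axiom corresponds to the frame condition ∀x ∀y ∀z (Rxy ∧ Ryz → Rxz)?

This is transitivity; the standard corresponding axiom is 4: □q → □□q.
Suppose □q→□□q is valid. Take Rxy, Ryz and set V(q)={w : Rxw}. Then □q at x, so □□q at x, so □q at y, so q at z, i.e. Rxz.

□q → □□q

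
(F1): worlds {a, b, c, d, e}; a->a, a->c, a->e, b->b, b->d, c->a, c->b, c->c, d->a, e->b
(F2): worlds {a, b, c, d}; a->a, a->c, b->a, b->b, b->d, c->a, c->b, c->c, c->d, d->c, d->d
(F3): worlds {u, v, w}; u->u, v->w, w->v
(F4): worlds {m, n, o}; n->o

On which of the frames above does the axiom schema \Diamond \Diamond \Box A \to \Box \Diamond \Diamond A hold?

(F2), (F3), (F4)

Frame correspondent (Sahlqvist): \forall x \forall y \forall z ((x R^2 y \wedge xRz) \to \exists w (yRw \wedge z R^2 w)) — i.e. a generalized confluence (Geach) condition.
(F1): fails — aR²a, aRe but no w with aRw and eR²w.
(F2): ✓.
(F3): ✓.
(F4): ✓.
Valid on: (F2), (F3), (F4).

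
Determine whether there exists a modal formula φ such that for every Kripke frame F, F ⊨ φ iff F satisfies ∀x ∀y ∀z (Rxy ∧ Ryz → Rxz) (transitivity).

Definable; □p → □□p defines it

The condition is transitivity. A defining modal formula is □p → □□p.
Suppose □p→□□p is valid. Take Rxy, Ryz and set V(p)={w : Rxw}. Then □p at x, so □□p at x, so □p at y, so p at z, i.e. Rxz.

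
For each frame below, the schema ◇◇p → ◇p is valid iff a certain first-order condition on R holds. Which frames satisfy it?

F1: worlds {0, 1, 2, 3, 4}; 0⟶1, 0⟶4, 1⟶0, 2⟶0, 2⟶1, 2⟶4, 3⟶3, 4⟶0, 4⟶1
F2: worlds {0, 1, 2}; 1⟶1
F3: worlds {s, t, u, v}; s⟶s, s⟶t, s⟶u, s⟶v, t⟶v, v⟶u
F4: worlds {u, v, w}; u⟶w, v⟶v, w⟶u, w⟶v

F2

Frame correspondent (Sahlqvist): ∀x ∀y ∀z (Rxy ∧ Ryz → Rxz) — i.e. transitivity.
F1: fails — R10 and R01 but not R11.
F2: satisfies the condition.
F3: fails — Rtv and Rvu but not Rtu.
F4: fails — Rwu and Ruw but not Rww.
Valid on: F2.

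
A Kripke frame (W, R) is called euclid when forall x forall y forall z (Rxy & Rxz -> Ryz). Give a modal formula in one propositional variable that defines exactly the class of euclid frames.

◇s → □◇s

This is the Euclidean property; the standard corresponding axiom is 5: ◇s → □◇s.
Suppose ◇s→□◇s is valid. Take Rxy, Rxz and set V(s)={y}. Then ◇s at x, so □◇s at x, so ◇s at z, so some w with Rzw has s; w=y, i.e. Rzy. By symmetry of the argument, Ryz.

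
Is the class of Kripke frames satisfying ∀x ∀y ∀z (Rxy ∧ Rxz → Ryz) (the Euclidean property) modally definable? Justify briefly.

Definable; ◇p → □◇p defines it

This is a Sahlqvist condition; the 5 axiom ◇p → □◇p defines it.
Suppose ◇p→□◇p is valid. Take Rxy, Rxz and set V(p)={y}. Then ◇p at x, so □◇p at x, so ◇p at z, so some w with Rzw has p; w=y, i.e. Rzy. By symmetry of the argument, Ryz.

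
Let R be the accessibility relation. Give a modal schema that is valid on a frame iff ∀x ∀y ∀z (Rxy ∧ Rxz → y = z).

◇ψ → □ψ

A defining formula is ◇ψ → □ψ (the CD axiom).
Suppose ◇ψ→□ψ is valid. Take Rxy, Rxz and set V(ψ)={y}. Then ◇ψ at x, so □ψ at x, so ψ at z, i.e. z=y.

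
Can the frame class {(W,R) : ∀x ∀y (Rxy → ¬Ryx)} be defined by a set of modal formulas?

Not modally definable

Modal frame validity is preserved under surjective bounded morphisms.
The 5-cycle (worlds s,t,u,v,w with s→t→u→v→w→s) is asymmetric. Mapping every world to a single reflexive point • is a surjective bounded morphism, and the reflexive point is not asymmetric (R•• but asymmetry requires ¬R••).
Hence asymmetry is not modally definable.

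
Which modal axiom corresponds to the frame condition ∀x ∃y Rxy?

□s → ◇s

A defining formula is □s → ◇s (the D axiom).
Suppose □s→◇s is valid. At any x set V(s)=W. Then □s at x, so ◇s at x, so x has a successor.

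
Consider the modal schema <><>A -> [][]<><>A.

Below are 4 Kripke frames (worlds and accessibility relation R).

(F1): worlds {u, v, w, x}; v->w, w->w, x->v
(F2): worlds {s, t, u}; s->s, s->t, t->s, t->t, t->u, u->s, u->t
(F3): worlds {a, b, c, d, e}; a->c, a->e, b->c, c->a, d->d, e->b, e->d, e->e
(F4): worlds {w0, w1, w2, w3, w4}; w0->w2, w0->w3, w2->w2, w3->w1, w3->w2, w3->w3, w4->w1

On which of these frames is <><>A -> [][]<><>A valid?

(F1), (F2)

Frame correspondent (Sahlqvist): forall x forall y forall z ((x R^2 y & x R^2 z) -> exists w (y = w & z R^2 w)) — i.e. a generalized confluence (Geach) condition.
(F1): condition met.
(F2): condition met.
(F3): fails — aR²a, aR²d but no w with a=w and dR²w.
(F4): fails — w0R²w1, w0R²w1 but no w with w1=w and w1R²w.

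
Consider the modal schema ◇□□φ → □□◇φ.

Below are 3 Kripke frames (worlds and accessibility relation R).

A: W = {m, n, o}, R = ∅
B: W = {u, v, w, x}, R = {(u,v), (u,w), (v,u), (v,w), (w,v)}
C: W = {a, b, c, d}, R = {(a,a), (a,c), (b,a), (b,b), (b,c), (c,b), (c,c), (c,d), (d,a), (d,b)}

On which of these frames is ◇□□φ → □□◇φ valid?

The schema corresponds to a generalized confluence (Geach) condition: ∀x ∀y ∀z ((xRy ∧ xR²z) → ∃w (yR²w ∧ zRw)).
A: satisfies the condition.
B: fails — uRw, uR²w but no t with wR²t and wRt.
C: satisfies the condition.
Valid on: A, C.

A, C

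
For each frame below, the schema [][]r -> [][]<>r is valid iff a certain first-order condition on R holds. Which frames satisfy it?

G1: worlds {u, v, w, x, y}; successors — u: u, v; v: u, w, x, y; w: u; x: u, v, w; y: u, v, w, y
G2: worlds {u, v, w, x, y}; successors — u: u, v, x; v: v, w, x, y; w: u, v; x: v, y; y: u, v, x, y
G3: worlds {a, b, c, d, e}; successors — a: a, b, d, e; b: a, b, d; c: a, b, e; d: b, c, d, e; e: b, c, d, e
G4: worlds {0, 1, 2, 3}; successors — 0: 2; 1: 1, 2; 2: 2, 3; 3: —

G1, G2, G3

The schema corresponds to a generalized confluence (Geach) condition: forall x forall z (x R^2 z -> exists w (x R^2 w & zRw)).
G1: satisfies the condition.
G2: satisfies the condition.
G3: satisfies the condition.
G4: fails — 0R²3 but no w with 0R²w and 3Rw.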